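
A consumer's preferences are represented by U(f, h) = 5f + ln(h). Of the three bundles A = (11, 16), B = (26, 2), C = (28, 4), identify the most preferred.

Evaluate utility at each bundle:
U(A) = 57.773.
U(B) = 130.693.
U(C) = 141.386.
Highest utility is C, so C ≻ B ≻ A.

Bundle C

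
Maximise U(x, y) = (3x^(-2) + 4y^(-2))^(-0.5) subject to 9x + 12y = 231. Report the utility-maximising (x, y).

For CES with ρ = -2, MRS = (3/4)·(y/x)^3.
Tangency: set MRS = p_x/p_y = 9/12 = 0.75.
So (y/x)^3 = 1; taking the cube root, y/x = 1, i.e. y = x.
Substitute into the budget 9·x + 12·y = 231: 21·x = 231, so x* = 11 and y* = 11.

x* = 11, y* = 11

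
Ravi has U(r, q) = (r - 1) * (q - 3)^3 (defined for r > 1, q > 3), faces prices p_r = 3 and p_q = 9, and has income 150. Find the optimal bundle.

MU_r = (q−3)^3, MU_q = 3·(r−1)·(q−3)^2.
MRS = (1/3)·(q−3)/(r−1).
Tangency: set MRS = p_r/p_q = 3/9 = 1/3.
So (1/3)·(q − 3)/(r − 1) = 1/3, i.e. (q − 3) = (r − 1).
Rewrite the budget in excess-of-subsistence terms: 3·(r − 1) + 9·(q − 3) = 150 − 3·1 − 9·3 = 120.
Substituting, 12·(r − 1) = 120, so r − 1 = 10 and r* = 11.
Then q − 3 = 10, so q* = 13.

r* = 11, q* = 13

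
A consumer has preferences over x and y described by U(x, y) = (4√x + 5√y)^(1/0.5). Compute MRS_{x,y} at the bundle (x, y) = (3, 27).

For CES with ρ = 0.5, MRS = (4/5)·√(y/x).
At (3, 27): MRS = 2.4.
The indifference curve has slope −2.4 at this bundle.

MRS = 2.4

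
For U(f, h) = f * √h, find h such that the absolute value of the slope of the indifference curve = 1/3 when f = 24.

h = 4

MU_f = √h and MU_h = 0.5·f·h^(-0.5).
MRS = MU_f/MU_h = (2)·h/f.
Substitute f = 24: MRS = h/12. Setting h/12 = 1/3 gives h = (1/3)·12 = 4.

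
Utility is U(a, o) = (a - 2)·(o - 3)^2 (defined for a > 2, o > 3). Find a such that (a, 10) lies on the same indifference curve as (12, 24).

a = 92

U(12, 24) = 4410.
Set U(a, 10) = 4410 and solve.
With o = 10: (10 − 3)^2 = 49, so (a − 2) = 4410/49 = 90.
So a = 2 + 90 = 92.
Check: U(92, 10) = 4410.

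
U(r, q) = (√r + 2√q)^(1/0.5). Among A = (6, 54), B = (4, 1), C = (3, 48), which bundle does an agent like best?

Bundle A

Evaluate utility at each bundle:
U(A) = 294.000.
U(B) = 16.000.
U(C) = 243.000.
Highest utility is A, so A ≻ C ≻ B.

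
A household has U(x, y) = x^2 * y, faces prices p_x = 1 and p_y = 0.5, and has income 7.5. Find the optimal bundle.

MU_x = 2·x·y and MU_y = x^2.
MRS = MU_x/MU_y = (2/1)·y/x.
Tangency: set MRS = p_x/p_y = 1/0.5 = 2.
So (2/1)·y/x = 2, i.e. y = x.
Substitute into the budget 1·x + 0.5·y = 7.5: 1.5·x = 7.5, so x* = 5.
Then y* = 5.

x* = 5, y* = 5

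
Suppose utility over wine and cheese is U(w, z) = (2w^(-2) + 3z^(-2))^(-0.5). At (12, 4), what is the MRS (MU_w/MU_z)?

For CES with ρ = -2, MRS = (2/3)·(z/w)^3.
At (12, 4): MRS = 2/81.
The indifference curve has slope −2/81 at this bundle.

MRS = 2/81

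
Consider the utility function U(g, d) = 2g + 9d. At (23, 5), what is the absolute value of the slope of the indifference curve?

MU_g = 2, MU_d = 9, so MRS = 2/9 at every bundle.
At (23, 5): MRS = 2/9.
That is, one extra unit of g is worth 2/9 units of d at the margin.

MRS = 2/9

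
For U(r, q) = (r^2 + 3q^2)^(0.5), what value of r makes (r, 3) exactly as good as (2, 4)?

U depends on (r, q) only through S = r^2 + 3q^2, so equal utility means equal S. At (2, 4): S = 52.
With q = 3: 3·3^2 = 27, so r^2 = 52 − 27 = 25.
Hence r = √25 = 5.
Check: U(5, 3) = 7.2111.

r = 5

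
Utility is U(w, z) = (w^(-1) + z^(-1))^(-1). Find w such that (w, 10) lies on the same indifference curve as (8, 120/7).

U depends on (w, z) only through S = w^(-1) + z^(-1), so equal utility means equal S. At (8, 120/7): S = 11/60.
With z = 10: 10^(-1) = 0.1, so w^(-1) = 11/60 − 0.1 = 1/12.
Hence w = 1/(1/12) = 12.
Check: U(12, 10) = 5.4545.

w = 12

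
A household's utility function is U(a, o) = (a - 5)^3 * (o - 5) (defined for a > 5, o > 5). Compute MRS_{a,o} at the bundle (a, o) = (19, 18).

MRS = 39/14

MU_a = 3·(a−5)^2·(o−5), MU_o = (a−5)^3.
MRS = (3/1)·(o−5)/(a−5).
At (19, 18): MRS = 39/14.
The indifference curve has slope −39/14 at this bundle.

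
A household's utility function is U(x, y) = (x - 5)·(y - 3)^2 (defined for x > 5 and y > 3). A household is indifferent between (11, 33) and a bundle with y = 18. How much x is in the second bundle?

x = 29

U(11, 33) = 5400.
Set U(x, 18) = 5400 and solve.
With y = 18: (18 − 3)^2 = 225, so (x − 5) = 5400/225 = 24.
So x = 5 + 24 = 29.
Check: U(29, 18) = 5400.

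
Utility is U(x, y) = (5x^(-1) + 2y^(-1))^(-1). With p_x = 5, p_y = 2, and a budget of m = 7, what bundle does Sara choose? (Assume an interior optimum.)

For CES with ρ = -1, MRS = (5/2)·(y/x)^2.
Tangency: set MRS = p_x/p_y = 5/2 = 2.5.
So (y/x)^2 = 1; taking the square root, y/x = 1, i.e. y = x.
Substitute into the budget 5·x + 2·y = 7: 7·x = 7, so x* = 1 and y* = 1.

x* = 1, y* = 1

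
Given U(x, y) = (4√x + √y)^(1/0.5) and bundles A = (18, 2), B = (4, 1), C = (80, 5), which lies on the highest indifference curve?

Evaluate utility at each bundle:
U(A) = 338.000.
U(B) = 81.000.
U(C) = 1445.000.
Highest utility is C, so C ≻ A ≻ B.

Bundle C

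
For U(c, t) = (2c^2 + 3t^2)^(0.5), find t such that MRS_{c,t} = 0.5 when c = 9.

For CES with ρ = 2, MRS = (2/3)·(t/c)^(-1).
Setting (2/3)·(t/9)^(-1) = 0.5 gives (t/9)^(-1) = 0.75, so t/9 = 4/3 and t = 12.

t = 12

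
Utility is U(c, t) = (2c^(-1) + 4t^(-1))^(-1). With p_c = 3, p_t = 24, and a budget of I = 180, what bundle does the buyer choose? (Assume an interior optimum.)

c* = 12, t* = 6

For CES with ρ = -1, MRS = (2/4)·(t/c)^2.
Tangency: set MRS = p_c/p_t = 3/24 = 0.125.
So (t/c)^2 = 0.25; taking the square root, t/c = 0.5, i.e. t = 0.5·c.
Substitute into the budget 3·c + 24·t = 180: 15·c = 180, so c* = 12 and t* = 0.5·12 = 6.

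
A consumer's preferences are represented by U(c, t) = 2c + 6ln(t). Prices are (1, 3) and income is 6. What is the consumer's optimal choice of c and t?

c* = 3, t* = 1

MU_c = 2, MU_t = 6/t.
MRS = 2 ÷ (6/t).
Tangency: set MRS = p_c/p_t = 1/3.
MRS depends only on t: (1/3)·t = 1/3 ⇒ t* = (1/3)/(1/3) = 1.
From the budget, 1·c = 6 − 3·1 = 3, so c* = 3.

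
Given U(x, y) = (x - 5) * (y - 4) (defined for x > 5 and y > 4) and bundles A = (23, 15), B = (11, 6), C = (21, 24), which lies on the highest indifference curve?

Evaluate utility at each bundle:
U(A) = 198.
U(B) = 12.
U(C) = 320.
Highest utility is C, so C ≻ A ≻ B.

Bundle C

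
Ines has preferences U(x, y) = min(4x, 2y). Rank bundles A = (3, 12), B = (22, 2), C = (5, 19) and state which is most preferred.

Evaluate utility at each bundle:
U(A) = 12.
U(B) = 4.
U(C) = 20.
Highest utility is C, so C ≻ A ≻ B.

Bundle C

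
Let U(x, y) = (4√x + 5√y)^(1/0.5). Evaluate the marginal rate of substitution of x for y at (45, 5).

MRS = 4/15

For CES with ρ = 0.5, MRS = (4/5)·√(y/x).
At (45, 5): MRS = 4/15.
The indifference curve has slope −4/15 at this bundle.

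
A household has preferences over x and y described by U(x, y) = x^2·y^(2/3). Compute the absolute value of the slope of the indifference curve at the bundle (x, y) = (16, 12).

MRS = 2.25

MU_x = 2·x·y^(2/3) and MU_y = 2/3·x^2·y^(-1/3).
MRS = MU_x/MU_y = (3)·y/x.
At (16, 12): MRS = 2.25.
So at (16, 12) the consumer would give up 2.25 units of y for one more unit of x.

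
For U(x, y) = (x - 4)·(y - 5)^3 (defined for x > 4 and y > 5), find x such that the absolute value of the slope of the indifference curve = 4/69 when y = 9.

x = 27

MU_x = (y−5)^3, MU_y = 3·(x−4)·(y−5)^2.
MRS = (1/3)·(y−5)/(x−4).
Substitute y = 9: MRS = (4/3)/(x − 4). Setting this equal to 4/69 gives x − 4 = (4/3)/(4/69) = 23, so x = 27.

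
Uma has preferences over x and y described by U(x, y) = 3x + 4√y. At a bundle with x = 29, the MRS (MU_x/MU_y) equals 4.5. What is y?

y = 9

MU_x = 3, MU_y = 4/(2√y).
MRS = 3 ÷ (4/(2√y)).
MRS depends only on y: 1.5·√y = 4.5 ⇒ √y = 4.5/1.5 = 3 ⇒ y = 9.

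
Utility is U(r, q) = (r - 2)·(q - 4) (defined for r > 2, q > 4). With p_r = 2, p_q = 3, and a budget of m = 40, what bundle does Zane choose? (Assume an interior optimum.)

r* = 8, q* = 8

MU_r = (q−4), MU_q = (r−2).
MRS = (q−4)/(r−2).
Tangency: set MRS = p_r/p_q = 2/3.
So (q − 4)/(r − 2) = 2/3, i.e. (q − 4) = (2/3)·(r − 2).
Rewrite the budget in excess-of-subsistence terms: 2·(r − 2) + 3·(q − 4) = 40 − 2·2 − 3·4 = 24.
Substituting, 4·(r − 2) = 24, so r − 2 = 6 and r* = 8.
Then q − 4 = (2/3)·6 = 4, so q* = 8.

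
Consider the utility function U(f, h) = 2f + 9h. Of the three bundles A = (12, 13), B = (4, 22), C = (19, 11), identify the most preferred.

Evaluate utility at each bundle:
U(A) = 141.
U(B) = 206.
U(C) = 137.
Highest utility is B, so B ≻ A ≻ C.

Bundle B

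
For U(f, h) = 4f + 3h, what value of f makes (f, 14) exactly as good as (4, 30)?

U(4, 30) = 106.
Set U(f, 14) = 106 and solve.
4f + 3·14 = 106 ⇒ 4f = 64 ⇒ f = 16.
Check: U(16, 14) = 106.

f = 16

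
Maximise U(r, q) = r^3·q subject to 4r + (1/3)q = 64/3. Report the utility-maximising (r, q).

r* = 4, q* = 16

MU_r = 3·r^2·q and MU_q = r^3.
MRS = MU_r/MU_q = (3/1)·q/r.
Tangency: set MRS = p_r/p_q = 4/(1/3) = 12.
So (3/1)·q/r = 12, i.e. q = 4·r.
Substitute into the budget 4·r + (1/3)·q = 64/3: (16/3)·r = 64/3, so r* = 4.
Then q* = 4·4 = 16.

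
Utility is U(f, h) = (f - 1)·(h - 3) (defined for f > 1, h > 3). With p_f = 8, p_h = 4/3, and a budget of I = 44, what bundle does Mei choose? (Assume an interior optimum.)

f* = 3, h* = 15

MU_f = (h−3), MU_h = (f−1).
MRS = (h−3)/(f−1).
Tangency: set MRS = p_f/p_h = 8/(4/3) = 6.
So (h − 3)/(f − 1) = 6, i.e. (h − 3) = 6·(f − 1).
Rewrite the budget in excess-of-subsistence terms: 8·(f − 1) + (4/3)·(h − 3) = 44 − 8·1 − (4/3)·3 = 32.
Substituting, 16·(f − 1) = 32, so f − 1 = 2 and f* = 3.
Then h − 3 = 6·2 = 12, so h* = 15.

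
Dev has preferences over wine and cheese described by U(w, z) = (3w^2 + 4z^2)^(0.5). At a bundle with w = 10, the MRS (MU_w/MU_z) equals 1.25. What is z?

For CES with ρ = 2, MRS = (3/4)·(z/w)^(-1).
Setting (3/4)·(z/10)^(-1) = 1.25 gives (z/10)^(-1) = 5/3, so z/10 = 0.6 and z = 6.

z = 6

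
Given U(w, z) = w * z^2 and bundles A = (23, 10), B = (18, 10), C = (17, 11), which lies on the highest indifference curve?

Evaluate utility at each bundle:
U(A) = 2300.
U(B) = 1800.
U(C) = 2057.
Highest utility is A, so A ≻ C ≻ B.

Bundle A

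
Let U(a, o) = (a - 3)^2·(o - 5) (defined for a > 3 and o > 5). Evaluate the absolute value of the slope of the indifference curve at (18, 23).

MU_a = 2·(a−3)·(o−5), MU_o = (a−3)^2.
MRS = (2/1)·(o−5)/(a−3).
At (18, 23): MRS = 2.4.
The indifference curve has slope −2.4 at this bundle.

MRS = 2.4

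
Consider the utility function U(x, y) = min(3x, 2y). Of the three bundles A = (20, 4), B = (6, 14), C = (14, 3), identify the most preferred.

Evaluate utility at each bundle:
U(A) = 8.
U(B) = 18.
U(C) = 6.
Highest utility is B, so B ≻ A ≻ C.

Bundle B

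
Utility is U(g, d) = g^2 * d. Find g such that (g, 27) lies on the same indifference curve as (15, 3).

g = 5

U(15, 3) = 675.
Set U(g, 27) = 675 and solve.
With d = 27: g^2 = 675/27 = 25; taking the square root, g = 5.
Check: U(5, 27) = 675.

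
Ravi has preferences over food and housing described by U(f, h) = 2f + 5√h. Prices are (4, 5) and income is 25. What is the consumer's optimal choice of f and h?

f* = 5, h* = 1

MU_f = 2, MU_h = 5/(2√h).
MRS = 2 ÷ (5/(2√h)).
Tangency: set MRS = p_f/p_h = 4/5 = 0.8.
MRS depends only on h: 0.8·√h = 0.8 ⇒ √h = 0.8/0.8 = 1 ⇒ h* = 1.
From the budget, 4·f = 25 − 5·1 = 20, so f* = 5.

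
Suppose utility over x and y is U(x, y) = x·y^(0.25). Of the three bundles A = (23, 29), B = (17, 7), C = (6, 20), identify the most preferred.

Bundle A

Evaluate utility at each bundle:
U(A) = 53.374.
U(B) = 27.652.
U(C) = 12.688.
Highest utility is A, so A ≻ B ≻ C.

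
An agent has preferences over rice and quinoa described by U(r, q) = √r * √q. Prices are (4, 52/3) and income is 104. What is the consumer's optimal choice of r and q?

r* = 13, q* = 3

MU_r = 0.5·r^(-0.5)·√q and MU_q = 0.5·√r·q^(-0.5).
MRS = MU_r/MU_q = q/r.
Tangency: set MRS = p_r/p_q = 4/(52/3) = 3/13.
So q/r = 3/13, i.e. q = (3/13)·r.
Substitute into the budget 4·r + (52/3)·q = 104: 8·r = 104, so r* = 13.
Then q* = (3/13)·13 = 3.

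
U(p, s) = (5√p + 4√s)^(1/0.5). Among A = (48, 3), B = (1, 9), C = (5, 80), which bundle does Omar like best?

Evaluate utility at each bundle:
U(A) = 1728.000.
U(B) = 289.000.
U(C) = 2205.000.
Highest utility is C, so C ≻ A ≻ B.

Bundle C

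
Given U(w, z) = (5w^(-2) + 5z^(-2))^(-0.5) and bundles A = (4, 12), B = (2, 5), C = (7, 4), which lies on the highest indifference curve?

Evaluate utility at each bundle:
U(A) = 1.697.
U(B) = 0.830.
U(C) = 1.553.
Highest utility is A, so A ≻ C ≻ B.

Bundle A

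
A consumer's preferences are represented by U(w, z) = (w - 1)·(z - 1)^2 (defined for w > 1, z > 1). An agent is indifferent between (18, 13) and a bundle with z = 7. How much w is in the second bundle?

w = 69

U(18, 13) = 2448.
Set U(w, 7) = 2448 and solve.
With z = 7: (7 − 1)^2 = 36, so (w − 1) = 2448/36 = 68.
So w = 1 + 68 = 69.
Check: U(69, 7) = 2448.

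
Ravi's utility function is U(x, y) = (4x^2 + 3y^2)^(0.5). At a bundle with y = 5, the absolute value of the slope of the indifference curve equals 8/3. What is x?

x = 10

For CES with ρ = 2, MRS = (4/3)·(y/x)^(-1).
Setting (4/3)·(5/x)^(-1) = 8/3 gives (5/x)^(-1) = 2, so 5/x = 0.5 and x = 10.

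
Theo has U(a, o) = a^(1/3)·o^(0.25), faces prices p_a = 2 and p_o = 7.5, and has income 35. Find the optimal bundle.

a* = 10, o* = 2

MU_a = 1/3·a^(-2/3)·o^(0.25) and MU_o = 0.25·a^(1/3)·o^(-0.75).
MRS = MU_a/MU_o = (4/3)·o/a.
Tangency: set MRS = p_a/p_o = 2/7.5 = 4/15.
So (4/3)·o/a = 4/15, i.e. o = 0.2·a.
Substitute into the budget 2·a + 7.5·o = 35: 3.5·a = 35, so a* = 10.
Then o* = 0.2·10 = 2.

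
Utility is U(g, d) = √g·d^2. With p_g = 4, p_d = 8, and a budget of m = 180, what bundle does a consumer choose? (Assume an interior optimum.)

MU_g = 0.5·g^(-0.5)·d^2 and MU_d = 2·√g·d.
MRS = MU_g/MU_d = (0.25)·d/g.
Tangency: set MRS = p_g/p_d = 4/8 = 0.5.
So (0.25)·d/g = 0.5, i.e. d = 2·g.
Substitute into the budget 4·g + 8·d = 180: 20·g = 180, so g* = 9.
Then d* = 2·9 = 18.

g* = 9, d* = 18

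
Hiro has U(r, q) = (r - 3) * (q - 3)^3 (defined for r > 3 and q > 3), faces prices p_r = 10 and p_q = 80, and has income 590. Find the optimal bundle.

r* = 11, q* = 6

MU_r = (q−3)^3, MU_q = 3·(r−3)·(q−3)^2.
MRS = (1/3)·(q−3)/(r−3).
Tangency: set MRS = p_r/p_q = 10/80 = 0.125.
So (1/3)·(q − 3)/(r − 3) = 0.125, i.e. (q − 3) = 0.375·(r − 3).
Rewrite the budget in excess-of-subsistence terms: 10·(r − 3) + 80·(q − 3) = 590 − 10·3 − 80·3 = 320.
Substituting, 40·(r − 3) = 320, so r − 3 = 8 and r* = 11.
Then q − 3 = 0.375·8 = 3, so q* = 6.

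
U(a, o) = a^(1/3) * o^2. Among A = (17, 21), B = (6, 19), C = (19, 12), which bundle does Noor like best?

Evaluate utility at each bundle:
U(A) = 1133.935.
U(B) = 655.981.
U(C) = 384.250.
Highest utility is A, so A ≻ B ≻ C.

Bundle A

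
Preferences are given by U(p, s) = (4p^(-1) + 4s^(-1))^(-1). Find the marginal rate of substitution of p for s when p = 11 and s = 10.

MRS = 100/121

For CES with ρ = -1, MRS = (s/p)^2.
At (11, 10): MRS = 100/121.
So at (11, 10) the consumer would give up 100/121 units of s for one more unit of p.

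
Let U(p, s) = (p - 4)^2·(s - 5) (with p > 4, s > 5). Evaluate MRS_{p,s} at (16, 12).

MRS = 7/6

MU_p = 2·(p−4)·(s−5), MU_s = (p−4)^2.
MRS = (2/1)·(s−5)/(p−4).
At (16, 12): MRS = 7/6.
That is, one extra unit of p is worth 7/6 units of s at the margin.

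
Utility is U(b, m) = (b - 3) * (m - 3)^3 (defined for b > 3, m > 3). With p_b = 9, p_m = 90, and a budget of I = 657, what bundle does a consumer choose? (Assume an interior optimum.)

MU_b = (m−3)^3, MU_m = 3·(b−3)·(m−3)^2.
MRS = (1/3)·(m−3)/(b−3).
Tangency: set MRS = p_b/p_m = 9/90 = 0.1.
So (1/3)·(m − 3)/(b − 3) = 0.1, i.e. (m − 3) = 0.3·(b − 3).
Rewrite the budget in excess-of-subsistence terms: 9·(b − 3) + 90·(m − 3) = 657 − 9·3 − 90·3 = 360.
Substituting, 36·(b − 3) = 360, so b − 3 = 10 and b* = 13.
Then m − 3 = 0.3·10 = 3, so m* = 6.

b* = 13, m* = 6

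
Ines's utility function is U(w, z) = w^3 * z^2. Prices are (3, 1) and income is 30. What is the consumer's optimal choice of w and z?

MU_w = 3·w^2·z^2 and MU_z = 2·w^3·z.
MRS = MU_w/MU_z = (3/2)·z/w.
Tangency: set MRS = p_w/p_z = 3/1 = 3.
So (3/2)·z/w = 3, i.e. z = 2·w.
Substitute into the budget 3·w + 1·z = 30: 5·w = 30, so w* = 6.
Then z* = 2·6 = 12.

w* = 6, z* = 12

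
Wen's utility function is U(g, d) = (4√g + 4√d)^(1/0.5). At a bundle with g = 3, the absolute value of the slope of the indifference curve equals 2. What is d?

For CES with ρ = 0.5, MRS = √(d/g).
Setting √(d/3) = 2 gives d/3 = 4 and d = 12.

d = 12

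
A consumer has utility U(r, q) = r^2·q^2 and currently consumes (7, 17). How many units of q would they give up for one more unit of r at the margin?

MU_r = 2·r·q^2 and MU_q = 2·r^2·q.
MRS = MU_r/MU_q = q/r.
At (7, 17): MRS = 17/7.
So at (7, 17) the consumer would give up 17/7 units of q for one more unit of r.

MRS = 17/7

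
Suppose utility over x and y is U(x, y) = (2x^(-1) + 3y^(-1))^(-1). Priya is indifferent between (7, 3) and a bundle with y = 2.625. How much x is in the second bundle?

x = 14

U depends on (x, y) only through S = 2x^(-1) + 3y^(-1), so equal utility means equal S. At (7, 3): S = 9/7.
With y = 2.625: 3·2.625^(-1) = 8/7, so 2x^(-1) = 9/7 − 8/7 = 1/7, i.e. x^(-1) = 1/14.
Hence x = 1/(1/14) = 14.
Check: U(14, 2.625) = 0.7778.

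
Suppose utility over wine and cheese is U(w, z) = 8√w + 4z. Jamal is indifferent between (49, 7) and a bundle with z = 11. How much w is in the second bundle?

U(49, 7) = 84.
Set U(w, 11) = 84 and solve.
With z = 11: 8√w = 84 − 4·11 = 40, so √w = 5 and w = 25.
Check: U(25, 11) = 84.

w = 25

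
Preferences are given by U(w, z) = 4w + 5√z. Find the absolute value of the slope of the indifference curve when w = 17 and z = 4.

MRS = 3.2

MU_w = 4, MU_z = 5/(2√z).
MRS = 4 ÷ (5/(2√z)).
At (17, 4): MRS = 3.2.
The indifference curve has slope −3.2 at this bundle.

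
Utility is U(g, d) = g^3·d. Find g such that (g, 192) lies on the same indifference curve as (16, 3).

U(16, 3) = 12288.
Set U(g, 192) = 12288 and solve.
With d = 192: g^3 = 12288/192 = 64; taking the cube root, g = 4.
Check: U(4, 192) = 12288.

g = 4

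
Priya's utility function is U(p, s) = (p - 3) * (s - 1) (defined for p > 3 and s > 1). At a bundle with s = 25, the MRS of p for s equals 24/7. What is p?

p = 10

MU_p = (s−1), MU_s = (p−3).
MRS = (s−1)/(p−3).
Substitute s = 25: MRS = 24/(p − 3). Setting this equal to 24/7 gives p − 3 = 24/(24/7) = 7, so p = 10.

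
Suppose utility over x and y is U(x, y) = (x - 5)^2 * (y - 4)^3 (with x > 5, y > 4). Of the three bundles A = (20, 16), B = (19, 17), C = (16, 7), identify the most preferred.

Bundle B

Evaluate utility at each bundle:
U(A) = 388800.
U(B) = 430612.
U(C) = 3267.
Highest utility is B, so B ≻ A ≻ C.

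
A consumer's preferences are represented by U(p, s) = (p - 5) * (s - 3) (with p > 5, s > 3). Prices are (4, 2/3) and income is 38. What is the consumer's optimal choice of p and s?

MU_p = (s−3), MU_s = (p−5).
MRS = (s−3)/(p−5).
Tangency: set MRS = p_p/p_s = 4/(2/3) = 6.
So (s − 3)/(p − 5) = 6, i.e. (s − 3) = 6·(p − 5).
Rewrite the budget in excess-of-subsistence terms: 4·(p − 5) + (2/3)·(s − 3) = 38 − 4·5 − (2/3)·3 = 16.
Substituting, 8·(p − 5) = 16, so p − 5 = 2 and p* = 7.
Then s − 3 = 6·2 = 12, so s* = 15.

p* = 7, s* = 15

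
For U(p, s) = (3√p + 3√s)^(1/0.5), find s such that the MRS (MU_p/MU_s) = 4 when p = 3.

For CES with ρ = 0.5, MRS = √(s/p).
Setting √(s/3) = 4 gives s/3 = 16 and s = 48.

s = 48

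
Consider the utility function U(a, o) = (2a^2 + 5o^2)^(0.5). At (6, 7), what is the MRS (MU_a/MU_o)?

MRS = 12/35

For CES with ρ = 2, MRS = (2/5)·(o/a)^(-1).
At (6, 7): MRS = 12/35.
The indifference curve has slope −12/35 at this bundle.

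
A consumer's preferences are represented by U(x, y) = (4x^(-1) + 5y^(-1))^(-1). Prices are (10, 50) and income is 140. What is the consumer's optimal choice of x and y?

x* = 4, y* = 2

For CES with ρ = -1, MRS = (4/5)·(y/x)^2.
Tangency: set MRS = p_x/p_y = 10/50 = 0.2.
So (y/x)^2 = 0.25; taking the square root, y/x = 0.5, i.e. y = 0.5·x.
Substitute into the budget 10·x + 50·y = 140: 35·x = 140, so x* = 4 and y* = 0.5·4 = 2.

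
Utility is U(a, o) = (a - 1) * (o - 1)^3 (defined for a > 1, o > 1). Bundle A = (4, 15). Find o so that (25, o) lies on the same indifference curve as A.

o = 8

U(4, 15) = 8232.
Set U(25, o) = 8232 and solve.
With a = 25: (25 − 1) = 24, so (o − 1)^3 = 8232/24 = 343.
Taking the cube root (with o > 1): o − 1 = 7, so o = 8.
Check: U(25, 8) = 8232.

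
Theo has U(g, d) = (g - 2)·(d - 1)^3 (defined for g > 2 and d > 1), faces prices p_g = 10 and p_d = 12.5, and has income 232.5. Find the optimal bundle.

MU_g = (d−1)^3, MU_d = 3·(g−2)·(d−1)^2.
MRS = (1/3)·(d−1)/(g−2).
Tangency: set MRS = p_g/p_d = 10/12.5 = 0.8.
So (1/3)·(d − 1)/(g − 2) = 0.8, i.e. (d − 1) = 2.4·(g − 2).
Rewrite the budget in excess-of-subsistence terms: 10·(g − 2) + 12.5·(d − 1) = 232.5 − 10·2 − 12.5·1 = 200.
Substituting, 40·(g − 2) = 200, so g − 2 = 5 and g* = 7.
Then d − 1 = 2.4·5 = 12, so d* = 13.

g* = 7, d* = 13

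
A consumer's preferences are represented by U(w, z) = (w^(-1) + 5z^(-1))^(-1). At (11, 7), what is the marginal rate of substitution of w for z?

MRS = 49/605

For CES with ρ = -1, MRS = (1/5)·(z/w)^2.
At (11, 7): MRS = 49/605.
That is, one extra unit of w is worth 49/605 units of z at the margin.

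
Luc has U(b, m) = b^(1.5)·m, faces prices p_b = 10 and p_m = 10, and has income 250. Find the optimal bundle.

b* = 15, m* = 10

MU_b = 1.5·√b·m and MU_m = b^(1.5).
MRS = MU_b/MU_m = (1.5)·m/b.
Tangency: set MRS = p_b/p_m = 10/10 = 1.
So (1.5)·m/b = 1, i.e. m = (2/3)·b.
Substitute into the budget 10·b + 10·m = 250: (50/3)·b = 250, so b* = 15.
Then m* = (2/3)·15 = 10.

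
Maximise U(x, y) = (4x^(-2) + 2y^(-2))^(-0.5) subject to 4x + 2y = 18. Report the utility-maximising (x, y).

For CES with ρ = -2, MRS = (4/2)·(y/x)^3.
Tangency: set MRS = p_x/p_y = 4/2 = 2.
So (y/x)^3 = 1; taking the cube root, y/x = 1, i.e. y = x.
Substitute into the budget 4·x + 2·y = 18: 6·x = 18, so x* = 3 and y* = 3.

x* = 3, y* = 3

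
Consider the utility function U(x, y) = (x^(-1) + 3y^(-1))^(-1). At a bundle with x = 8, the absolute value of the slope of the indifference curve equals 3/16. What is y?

y = 6

For CES with ρ = -1, MRS = (1/3)·(y/x)^2.
Setting (1/3)·(y/8)^2 = 3/16 gives (y/8)^2 = 9/16, so y/8 = 0.75 and y = 6.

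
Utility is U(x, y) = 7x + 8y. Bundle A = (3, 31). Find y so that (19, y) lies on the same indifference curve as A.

U(3, 31) = 269.
Set U(19, y) = 269 and solve.
7·19 + 8y = 269 ⇒ 8y = 136 ⇒ y = 17.
Check: U(19, 17) = 269.

y = 17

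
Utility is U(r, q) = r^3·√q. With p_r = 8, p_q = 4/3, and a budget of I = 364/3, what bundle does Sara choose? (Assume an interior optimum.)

r* = 13, q* = 13

MU_r = 3·r^2·√q and MU_q = 0.5·r^3·q^(-0.5).
MRS = MU_r/MU_q = (6)·q/r.
Tangency: set MRS = p_r/p_q = 8/(4/3) = 6.
So (6)·q/r = 6, i.e. q = r.
Substitute into the budget 8·r + (4/3)·q = 364/3: (28/3)·r = 364/3, so r* = 13.
Then q* = 13.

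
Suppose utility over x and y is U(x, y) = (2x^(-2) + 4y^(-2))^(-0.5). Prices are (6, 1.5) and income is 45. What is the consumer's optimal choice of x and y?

x* = 5, y* = 10

For CES with ρ = -2, MRS = (2/4)·(y/x)^3.
Tangency: set MRS = p_x/p_y = 6/1.5 = 4.
So (y/x)^3 = 8; taking the cube root, y/x = 2, i.e. y = 2·x.
Substitute into the budget 6·x + 1.5·y = 45: 9·x = 45, so x* = 5 and y* = 2·5 = 10.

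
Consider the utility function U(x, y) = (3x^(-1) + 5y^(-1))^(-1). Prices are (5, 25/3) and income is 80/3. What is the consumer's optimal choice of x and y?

For CES with ρ = -1, MRS = (3/5)·(y/x)^2.
Tangency: set MRS = p_x/p_y = 5/(25/3) = 0.6.
So (y/x)^2 = 1; taking the square root, y/x = 1, i.e. y = x.
Substitute into the budget 5·x + (25/3)·y = 80/3: (40/3)·x = 80/3, so x* = 2 and y* = 2.

x* = 2, y* = 2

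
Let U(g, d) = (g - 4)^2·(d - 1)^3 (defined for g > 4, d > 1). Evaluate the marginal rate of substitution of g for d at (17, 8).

MU_g = 2·(g−4)·(d−1)^3, MU_d = 3·(g−4)^2·(d−1)^2.
MRS = (2/3)·(d−1)/(g−4).
At (17, 8): MRS = 14/39.
That is, one extra unit of g is worth 14/39 units of d at the margin.

MRS = 14/39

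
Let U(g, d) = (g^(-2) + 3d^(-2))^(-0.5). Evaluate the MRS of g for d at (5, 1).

For CES with ρ = -2, MRS = (1/3)·(d/g)^3.
At (5, 1): MRS = 1/375.
That is, one extra unit of g is worth 1/375 units of d at the margin.

MRS = 1/375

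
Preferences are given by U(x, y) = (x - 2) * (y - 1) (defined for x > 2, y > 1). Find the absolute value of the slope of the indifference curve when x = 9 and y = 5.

MU_x = (y−1), MU_y = (x−2).
MRS = (y−1)/(x−2).
At (9, 5): MRS = 4/7.
The indifference curve has slope −4/7 at this bundle.

MRS = 4/7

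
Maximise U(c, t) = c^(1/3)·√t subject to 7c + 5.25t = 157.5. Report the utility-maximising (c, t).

c* = 9, t* = 18

MU_c = 1/3·c^(-2/3)·√t and MU_t = 0.5·c^(1/3)·t^(-0.5).
MRS = MU_c/MU_t = (2/3)·t/c.
Tangency: set MRS = p_c/p_t = 7/5.25 = 4/3.
So (2/3)·t/c = 4/3, i.e. t = 2·c.
Substitute into the budget 7·c + 5.25·t = 157.5: 17.5·c = 157.5, so c* = 9.
Then t* = 2·9 = 18.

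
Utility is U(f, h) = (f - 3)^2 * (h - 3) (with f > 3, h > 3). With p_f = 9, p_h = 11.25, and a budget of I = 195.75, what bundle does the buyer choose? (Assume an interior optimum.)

f* = 13, h* = 7

MU_f = 2·(f−3)·(h−3), MU_h = (f−3)^2.
MRS = (2/1)·(h−3)/(f−3).
Tangency: set MRS = p_f/p_h = 9/11.25 = 0.8.
So (2/1)·(h − 3)/(f − 3) = 0.8, i.e. (h − 3) = 0.4·(f − 3).
Rewrite the budget in excess-of-subsistence terms: 9·(f − 3) + 11.25·(h − 3) = 195.75 − 9·3 − 11.25·3 = 135.
Substituting, 13.5·(f − 3) = 135, so f − 3 = 10 and f* = 13.
Then h − 3 = 0.4·10 = 4, so h* = 7.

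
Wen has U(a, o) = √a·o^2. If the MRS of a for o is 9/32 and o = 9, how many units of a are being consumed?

a = 8

MU_a = 0.5·a^(-0.5)·o^2 and MU_o = 2·√a·o.
MRS = MU_a/MU_o = (0.25)·o/a.
Substitute o = 9: MRS = 2.25/a. Setting 2.25/a = 9/32 gives a = 2.25/(9/32) = 8.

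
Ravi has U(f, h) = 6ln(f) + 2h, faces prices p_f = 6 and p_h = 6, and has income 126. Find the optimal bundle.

MU_f = 6/f, MU_h = 2.
MRS = 6/f ÷ 2.
Tangency: set MRS = p_f/p_h = 6/6 = 1.
MRS depends only on f: 3/f = 1 ⇒ f* = 3/1 = 3.
From the budget, 6·h = 126 − 6·3 = 108, so h* = 18.

f* = 3, h* = 18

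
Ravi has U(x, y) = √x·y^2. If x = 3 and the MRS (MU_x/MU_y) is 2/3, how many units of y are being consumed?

MU_x = 0.5·x^(-0.5)·y^2 and MU_y = 2·√x·y.
MRS = MU_x/MU_y = (0.25)·y/x.
Substitute x = 3: MRS = y/12. Setting y/12 = 2/3 gives y = (2/3)·12 = 8.

y = 8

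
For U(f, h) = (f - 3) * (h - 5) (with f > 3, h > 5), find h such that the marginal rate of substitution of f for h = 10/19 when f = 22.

MU_f = (h−5), MU_h = (f−3).
MRS = (h−5)/(f−3).
Substitute f = 22: MRS = (h − 5)/19. Setting this equal to 10/19 gives h − 5 = (10/19)·19 = 10, so h = 15.

h = 15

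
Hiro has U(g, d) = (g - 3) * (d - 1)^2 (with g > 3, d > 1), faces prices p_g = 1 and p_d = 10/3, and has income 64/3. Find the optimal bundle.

MU_g = (d−1)^2, MU_d = 2·(g−3)·(d−1).
MRS = (1/2)·(d−1)/(g−3).
Tangency: set MRS = p_g/p_d = 1/(10/3) = 0.3.
So (1/2)·(d − 1)/(g − 3) = 0.3, i.e. (d − 1) = 0.6·(g − 3).
Rewrite the budget in excess-of-subsistence terms: 1·(g − 3) + (10/3)·(d − 1) = 64/3 − 1·3 − (10/3)·1 = 15.
Substituting, 3·(g − 3) = 15, so g − 3 = 5 and g* = 8.
Then d − 1 = 0.6·5 = 3, so d* = 4.

g* = 8, d* = 4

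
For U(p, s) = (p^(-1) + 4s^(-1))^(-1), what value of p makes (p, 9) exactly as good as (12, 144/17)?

p = 9

U depends on (p, s) only through S = p^(-1) + 4s^(-1), so equal utility means equal S. At (12, 144/17): S = 5/9.
With s = 9: 4·9^(-1) = 4/9, so p^(-1) = 5/9 − 4/9 = 1/9.
Hence p = 1/(1/9) = 9.
Check: U(9, 9) = 1.8.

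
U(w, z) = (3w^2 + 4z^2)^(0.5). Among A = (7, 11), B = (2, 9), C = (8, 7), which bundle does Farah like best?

Evaluate utility at each bundle:
U(A) = 25.120.
U(B) = 18.330.
U(C) = 19.698.
Highest utility is A, so A ≻ C ≻ B.

Bundle A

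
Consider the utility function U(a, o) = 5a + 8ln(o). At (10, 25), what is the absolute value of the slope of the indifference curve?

MU_a = 5, MU_o = 8/o.
MRS = 5 ÷ (8/o).
At (10, 25): MRS = 15.625.
So at (10, 25) the consumer would give up 15.625 units of o for one more unit of a.

MRS = 15.625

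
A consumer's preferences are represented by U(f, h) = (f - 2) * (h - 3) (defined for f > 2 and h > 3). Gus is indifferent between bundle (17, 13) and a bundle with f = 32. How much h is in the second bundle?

h = 8

U(17, 13) = 150.
Set U(32, h) = 150 and solve.
With f = 32: (32 − 2) = 30, so (h − 3) = 150/30 = 5.
So h = 3 + 5 = 8.
Check: U(32, 8) = 150.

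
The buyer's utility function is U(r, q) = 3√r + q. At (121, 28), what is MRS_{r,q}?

MRS = 3/22

MU_r = 3/(2√r), MU_q = 1.
MRS = 3/(2√r) ÷ 1.
At (121, 28): MRS = 3/22.
So at (121, 28) the consumer would give up 3/22 units of q for one more unit of r.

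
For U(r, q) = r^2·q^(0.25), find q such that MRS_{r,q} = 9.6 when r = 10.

MU_r = 2·r·q^(0.25) and MU_q = 0.25·r^2·q^(-0.75).
MRS = MU_r/MU_q = (8)·q/r.
Substitute r = 10: MRS = q/1.25. Setting q/1.25 = 9.6 gives q = 9.6·1.25 = 12.

q = 12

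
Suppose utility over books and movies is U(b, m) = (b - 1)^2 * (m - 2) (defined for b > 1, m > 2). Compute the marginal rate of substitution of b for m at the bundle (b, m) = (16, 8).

MRS = 0.8

MU_b = 2·(b−1)·(m−2), MU_m = (b−1)^2.
MRS = (2/1)·(m−2)/(b−1).
At (16, 8): MRS = 0.8.
That is, one extra unit of b is worth 0.8 units of m at the margin.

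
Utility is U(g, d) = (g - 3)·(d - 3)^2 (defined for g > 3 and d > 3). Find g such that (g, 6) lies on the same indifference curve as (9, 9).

U(9, 9) = 216.
Set U(g, 6) = 216 and solve.
With d = 6: (6 − 3)^2 = 9, so (g − 3) = 216/9 = 24.
So g = 3 + 24 = 27.
Check: U(27, 6) = 216.

g = 27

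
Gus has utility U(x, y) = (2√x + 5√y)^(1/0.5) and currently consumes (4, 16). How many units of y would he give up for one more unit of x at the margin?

MRS = 0.8

For CES with ρ = 0.5, MRS = (2/5)·√(y/x).
At (4, 16): MRS = 0.8.
So at (4, 16) the consumer would give up 0.8 units of y for one more unit of x.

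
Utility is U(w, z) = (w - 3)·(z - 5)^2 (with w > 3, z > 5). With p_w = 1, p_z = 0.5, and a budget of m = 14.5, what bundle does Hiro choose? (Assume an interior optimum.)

MU_w = (z−5)^2, MU_z = 2·(w−3)·(z−5).
MRS = (1/2)·(z−5)/(w−3).
Tangency: set MRS = p_w/p_z = 1/0.5 = 2.
So (1/2)·(z − 5)/(w − 3) = 2, i.e. (z − 5) = 4·(w − 3).
Rewrite the budget in excess-of-subsistence terms: 1·(w − 3) + 0.5·(z − 5) = 14.5 − 1·3 − 0.5·5 = 9.
Substituting, 3·(w − 3) = 9, so w − 3 = 3 and w* = 6.
Then z − 5 = 4·3 = 12, so z* = 17.

w* = 6, z* = 17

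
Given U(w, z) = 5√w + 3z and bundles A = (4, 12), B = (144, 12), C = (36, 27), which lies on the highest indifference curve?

Evaluate utility at each bundle:
U(A) = 46.000.
U(B) = 96.000.
U(C) = 111.000.
Highest utility is C, so C ≻ B ≻ A.

Bundle C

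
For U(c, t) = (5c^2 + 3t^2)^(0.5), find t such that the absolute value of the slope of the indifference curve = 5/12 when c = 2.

For CES with ρ = 2, MRS = (5/3)·(t/c)^(-1).
Setting (5/3)·(t/2)^(-1) = 5/12 gives (t/2)^(-1) = 0.25, so t/2 = 4 and t = 8.

t = 8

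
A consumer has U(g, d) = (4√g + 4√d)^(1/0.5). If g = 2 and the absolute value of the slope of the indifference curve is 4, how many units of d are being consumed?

For CES with ρ = 0.5, MRS = √(d/g).
Setting √(d/2) = 4 gives d/2 = 16 and d = 32.

d = 32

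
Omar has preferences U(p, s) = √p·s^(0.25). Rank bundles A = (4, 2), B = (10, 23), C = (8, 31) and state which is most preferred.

Bundle B

Evaluate utility at each bundle:
U(A) = 2.378.
U(B) = 6.925.
U(C) = 6.674.
Highest utility is B, so B ≻ C ≻ A.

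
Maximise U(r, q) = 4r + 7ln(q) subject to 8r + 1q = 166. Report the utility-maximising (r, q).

MU_r = 4, MU_q = 7/q.
MRS = 4 ÷ (7/q).
Tangency: set MRS = p_r/p_q = 8/1 = 8.
MRS depends only on q: (4/7)·q = 8 ⇒ q* = 8/(4/7) = 14.
From the budget, 8·r = 166 − 1·14 = 152, so r* = 19.

r* = 19, q* = 14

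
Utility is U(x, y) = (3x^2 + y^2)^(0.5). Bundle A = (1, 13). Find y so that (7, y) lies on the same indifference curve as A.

U depends on (x, y) only through S = 3x^2 + y^2, so equal utility means equal S. At (1, 13): S = 172.
With x = 7: 3·7^2 = 147, so y^2 = 172 − 147 = 25.
Hence y = √25 = 5.
Check: U(7, 5) = 13.1149.

y = 5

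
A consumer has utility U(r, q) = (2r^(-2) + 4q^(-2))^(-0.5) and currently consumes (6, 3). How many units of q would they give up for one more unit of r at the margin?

For CES with ρ = -2, MRS = (2/4)·(q/r)^3.
At (6, 3): MRS = 1/16.
That is, one extra unit of r is worth 1/16 units of q at the margin.

MRS = 1/16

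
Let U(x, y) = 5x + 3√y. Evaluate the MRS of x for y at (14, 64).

MRS = 80/3

MU_x = 5, MU_y = 3/(2√y).
MRS = 5 ÷ (3/(2√y)).
At (14, 64): MRS = 80/3.
So at (14, 64) the consumer would give up 80/3 units of y for one more unit of x.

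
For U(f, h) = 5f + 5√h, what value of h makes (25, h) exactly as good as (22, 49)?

h = 16

U(22, 49) = 145.
Set U(25, h) = 145 and solve.
With f = 25: 5√h = 145 − 5·25 = 20, so √h = 4 and h = 16.
Check: U(25, 16) = 145.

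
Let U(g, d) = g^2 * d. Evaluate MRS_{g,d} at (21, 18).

MRS = 12/7

MU_g = 2·g·d and MU_d = g^2.
MRS = MU_g/MU_d = (2/1)·d/g.
At (21, 18): MRS = 12/7.
That is, one extra unit of g is worth 12/7 units of d at the margin.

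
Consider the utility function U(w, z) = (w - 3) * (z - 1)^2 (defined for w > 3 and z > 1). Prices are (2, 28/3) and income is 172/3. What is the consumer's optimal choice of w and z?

MU_w = (z−1)^2, MU_z = 2·(w−3)·(z−1).
MRS = (1/2)·(z−1)/(w−3).
Tangency: set MRS = p_w/p_z = 2/(28/3) = 3/14.
So (1/2)·(z − 1)/(w − 3) = 3/14, i.e. (z − 1) = (3/7)·(w − 3).
Rewrite the budget in excess-of-subsistence terms: 2·(w − 3) + (28/3)·(z − 1) = 172/3 − 2·3 − (28/3)·1 = 42.
Substituting, 6·(w − 3) = 42, so w − 3 = 7 and w* = 10.
Then z − 1 = (3/7)·7 = 3, so z* = 4.

w* = 10, z* = 4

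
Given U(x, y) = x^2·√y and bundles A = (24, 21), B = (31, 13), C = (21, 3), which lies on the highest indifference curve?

Evaluate utility at each bundle:
U(A) = 2639.564.
U(B) = 3464.935.
U(C) = 763.834.
Highest utility is B, so B ≻ A ≻ C.

Bundle B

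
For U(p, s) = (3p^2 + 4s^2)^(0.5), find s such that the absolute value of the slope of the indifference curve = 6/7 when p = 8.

s = 7

For CES with ρ = 2, MRS = (3/4)·(s/p)^(-1).
Setting (3/4)·(s/8)^(-1) = 6/7 gives (s/8)^(-1) = 8/7, so s/8 = 0.875 and s = 7.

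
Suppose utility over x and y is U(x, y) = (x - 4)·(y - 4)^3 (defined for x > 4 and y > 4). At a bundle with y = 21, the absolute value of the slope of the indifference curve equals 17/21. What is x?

x = 11

MU_x = (y−4)^3, MU_y = 3·(x−4)·(y−4)^2.
MRS = (1/3)·(y−4)/(x−4).
Substitute y = 21: MRS = (17/3)/(x − 4). Setting this equal to 17/21 gives x − 4 = (17/3)/(17/21) = 7, so x = 11.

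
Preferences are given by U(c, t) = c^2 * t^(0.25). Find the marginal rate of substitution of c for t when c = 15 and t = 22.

MRS = 176/15

MU_c = 2·c·t^(0.25) and MU_t = 0.25·c^2·t^(-0.75).
MRS = MU_c/MU_t = (8)·t/c.
At (15, 22): MRS = 176/15.
So at (15, 22) the consumer would give up 176/15 units of t for one more unit of c.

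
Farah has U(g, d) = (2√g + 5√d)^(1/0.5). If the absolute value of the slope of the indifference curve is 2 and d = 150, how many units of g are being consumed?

For CES with ρ = 0.5, MRS = (2/5)·√(d/g).
Setting (2/5)·√(150/g) = 2 gives √(150/g) = 5, so 150/g = 25 and g = 6.

g = 6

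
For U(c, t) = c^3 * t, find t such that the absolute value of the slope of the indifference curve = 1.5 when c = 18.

MU_c = 3·c^2·t and MU_t = c^3.
MRS = MU_c/MU_t = (3/1)·t/c.
Substitute c = 18: MRS = t/6. Setting t/6 = 1.5 gives t = 1.5·6 = 9.

t = 9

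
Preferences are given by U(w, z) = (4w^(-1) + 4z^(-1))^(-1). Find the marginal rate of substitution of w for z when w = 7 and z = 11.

MRS = 121/49

For CES with ρ = -1, MRS = (z/w)^2.
At (7, 11): MRS = 121/49.
That is, one extra unit of w is worth 121/49 units of z at the margin.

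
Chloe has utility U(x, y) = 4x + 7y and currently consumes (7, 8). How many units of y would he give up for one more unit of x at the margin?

MU_x = 4, MU_y = 7, so MRS = 4/7 at every bundle.
At (7, 8): MRS = 4/7.
The indifference curve has slope −4/7 at this bundle.

MRS = 4/7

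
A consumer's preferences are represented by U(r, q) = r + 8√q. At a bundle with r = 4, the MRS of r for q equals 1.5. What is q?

MU_r = 1, MU_q = 8/(2√q).
MRS = 1 ÷ (8/(2√q)).
MRS depends only on q: 0.25·√q = 1.5 ⇒ √q = 1.5/0.25 = 6 ⇒ q = 36.

q = 36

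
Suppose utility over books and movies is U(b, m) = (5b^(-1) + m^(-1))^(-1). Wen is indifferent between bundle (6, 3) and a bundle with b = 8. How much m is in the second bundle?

U depends on (b, m) only through S = 5b^(-1) + m^(-1), so equal utility means equal S. At (6, 3): S = 7/6.
With b = 8: 5·8^(-1) = 0.625, so m^(-1) = 7/6 − 0.625 = 13/24.
Hence m = 1/(13/24) = 24/13.
Check: U(8, 24/13) = 0.8571.

m = 24/13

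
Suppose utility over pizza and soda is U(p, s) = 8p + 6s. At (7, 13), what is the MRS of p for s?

MU_p = 8, MU_s = 6, so MRS = 8/6 = 4/3 at every bundle.
At (7, 13): MRS = 4/3.
That is, one extra unit of p is worth 4/3 units of s at the margin.

MRS = 4/3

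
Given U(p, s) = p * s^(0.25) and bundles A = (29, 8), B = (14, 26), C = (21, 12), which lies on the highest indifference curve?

Bundle A

Evaluate utility at each bundle:
U(A) = 48.772.
U(B) = 31.613.
U(C) = 39.085.
Highest utility is A, so A ≻ C ≻ B.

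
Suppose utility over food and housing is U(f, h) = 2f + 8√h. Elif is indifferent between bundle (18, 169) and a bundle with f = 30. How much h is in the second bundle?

U(18, 169) = 140.
Set U(30, h) = 140 and solve.
With f = 30: 8√h = 140 − 2·30 = 80, so √h = 10 and h = 100.
Check: U(30, 100) = 140.

h = 100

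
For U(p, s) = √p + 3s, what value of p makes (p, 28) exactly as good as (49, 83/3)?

U(49, 83/3) = 90.
Set U(p, 28) = 90 and solve.
With s = 28: √p = 90 − 3·28 = 6, so √p = 6 and p = 36.
Check: U(36, 28) = 90.

p = 36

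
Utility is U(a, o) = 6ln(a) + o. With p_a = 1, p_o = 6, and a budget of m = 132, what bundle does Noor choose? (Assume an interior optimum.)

MU_a = 6/a, MU_o = 1.
MRS = 6/a ÷ 1.
Tangency: set MRS = p_a/p_o = 1/6.
MRS depends only on a: 6/a = 1/6 ⇒ a* = 6/(1/6) = 36.
From the budget, 6·o = 132 − 1·36 = 96, so o* = 16.

a* = 36, o* = 16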